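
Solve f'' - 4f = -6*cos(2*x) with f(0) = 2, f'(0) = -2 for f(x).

Characteristic equation r² - 4 = 0 factors as (r + 2)(r - 2) = 0, so r = -2, 2.
Hence f_h = C1*exp(-2*x) + C2*exp(2*x).
Try f_p = A*cos(2*x) + B*sin(2*x). Substituting and equating the coefficients of cos(2x) and sin(2x) gives A = 3/4, B = 0, so f_p = 3*cos(2*x)/4.
General solution: f = 3*cos(2*x)/4 + C1*exp(-2*x) + C2*exp(2*x).
Apply the initial conditions: f(0) = 3/4 + C1 + C2 = 2 and f'(0) = -2*C1 + 2*C2 = -2. Solving gives C1 = 9/8, C2 = 1/8.

f = exp(2*x)/8 + 3*cos(2*x)/4 + 9*exp(-2*x)/8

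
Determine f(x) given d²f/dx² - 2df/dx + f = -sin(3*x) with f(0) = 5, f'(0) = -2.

Characteristic equation r² - 2r + 1 = 0 has discriminant (-2)² - 4·(1) = 0, so r = 1 is a repeated root.
Hence f_h = (C1 + C2*x)*exp(x).
Try f_p = A*cos(3*x) + B*sin(3*x). Substituting and equating the coefficients of cos(3x) and sin(3x) gives A = -3/50, B = 2/25, so f_p = -3*cos(3*x)/50 + 2*sin(3*x)/25.
General solution: f = -3*cos(3*x)/50 + 2*sin(3*x)/25 + C1*exp(x) + C2*x*exp(x).
Apply the initial conditions: f(0) = -3/50 + C1 = 5 and f'(0) = 6/25 + C1 + C2 = -2. Solving gives C1 = 253/50, C2 = -73/10.

f = -3*cos(3*x)/50 + 2*sin(3*x)/25 + 253*exp(x)/50 - 73*x*exp(x)/10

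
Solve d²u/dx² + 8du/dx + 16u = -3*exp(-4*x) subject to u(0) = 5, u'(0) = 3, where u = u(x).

u = 5*exp(-4*x) + 23*x*exp(-4*x) - 3*x**2*exp(-4*x)/2

Characteristic equation r² + 8r + 16 = 0 has discriminant (8)² - 4·(16) = 0, so r = -4 is a repeated root.
Hence u_h = (C1 + C2*x)*exp(-4*x).
Since exp(-4*x) solves the homogeneous equation (r = -4 is a root of multiplicity 2), multiply the trial by x^2. Try u_p = A*x^2*exp(-4*x). Substituting into the equation and dividing by exp(-4*x) gives A = -3/2, so u_p = -3*x^2*exp(-4*x)/2.
General solution: u = C1*exp(-4*x) - 3*x^2*exp(-4*x)/2 + C2*x*exp(-4*x).
Apply the initial conditions: u(0) = C1 = 5 and u'(0) = C2 - 4*C1 = 3. Solving gives C1 = 5, C2 = 23.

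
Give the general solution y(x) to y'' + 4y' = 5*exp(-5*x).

Characteristic equation r² + 4r = 0 factors as (r + 4)r = 0, so r = -4, 0.
Hence y_h = C1*exp(-4*x) + C2.
Try y_p = A*exp(-5*x). Substituting into the equation and dividing by exp(-5*x) gives A = 1, so y_p = exp(-5*x).

y = C2 + C1*exp(-4*x) + exp(-5*x)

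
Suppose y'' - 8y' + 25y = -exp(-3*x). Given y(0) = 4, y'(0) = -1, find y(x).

Characteristic equation r² - 8r + 25 = 0 has discriminant (-8)² - 4·(25) = -36 < 0, so r = 4 ± 3i.
Hence y_h = C1*cos(3*x)*exp(4*x) + C2*exp(4*x)*sin(3*x).
Try y_p = A*exp(-3*x). Substituting into the equation and dividing by exp(-3*x) gives A = -1/58, so y_p = -exp(-3*x)/58.
General solution: y = -exp(-3*x)/58 + C1*cos(3*x)*exp(4*x) + C2*exp(4*x)*sin(3*x).
Apply the initial conditions: y(0) = -1/58 + C1 = 4 and y'(0) = 3/58 + 3*C2 + 4*C1 = -1. Solving gives C1 = 233/58, C2 = -331/58.

y = -exp(-3*x)/58 - 331*exp(4*x)*sin(3*x)/58 + 233*cos(3*x)*exp(4*x)/58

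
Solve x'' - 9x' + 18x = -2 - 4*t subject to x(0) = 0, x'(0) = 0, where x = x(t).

Characteristic equation r² - 9r + 18 = 0 factors as (r - 6)(r - 3) = 0, so r = 6, 3.
Hence x_h = C1*exp(6*t) + C2*exp(3*t).
For the particular solution try x_p = A0 + A1*t. Substituting and matching coefficients of each power of t gives A0 = -2/9, A1 = -2/9, so x_p = -2/9 - 2*t/9.
General solution: x = -2/9 - 2*t/9 + C1*exp(6*t) + C2*exp(3*t).
Apply the initial conditions: x(0) = -2/9 + C1 + C2 = 0 and x'(0) = -2/9 + 3*C2 + 6*C1 = 0. Solving gives C1 = -4/27, C2 = 10/27.

x = -2/9 - 4*exp(6*t)/27 - 2*t/9 + 10*exp(3*t)/27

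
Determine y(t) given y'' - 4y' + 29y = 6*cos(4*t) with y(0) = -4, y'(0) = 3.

Characteristic equation r² - 4r + 29 = 0 has discriminant (-4)² - 4·(29) = -100 < 0, so r = 2 ± 5i.
Hence y_h = C1*cos(5*t)*exp(2*t) + C2*exp(2*t)*sin(5*t).
Try y_p = A*cos(4*t) + B*sin(4*t). Substituting and equating the coefficients of cos(4t) and sin(4t) gives A = 78/425, B = -96/425, so y_p = -96*sin(4*t)/425 + 78*cos(4*t)/425.
General solution: y = -96*sin(4*t)/425 + 78*cos(4*t)/425 + C1*cos(5*t)*exp(2*t) + C2*exp(2*t)*sin(5*t).
Apply the initial conditions: y(0) = 78/425 + C1 = -4 and y'(0) = -384/425 + 2*C1 + 5*C2 = 3. Solving gives C1 = -1778/425, C2 = 1043/425.

y = -96*sin(4*t)/425 + 78*cos(4*t)/425 - 1778*cos(5*t)*exp(2*t)/425 + 1043*exp(2*t)*sin(5*t)/425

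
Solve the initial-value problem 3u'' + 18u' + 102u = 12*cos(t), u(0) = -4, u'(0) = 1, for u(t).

Divide through by 3: u'' + 6u' + 34u = 4*cos(t).
Characteristic equation r² + 6r + 34 = 0 has discriminant (6)² - 4·(34) = -100 < 0, so r = -3 ± 5i.
Hence u_h = C1*cos(5*t)*exp(-3*t) + C2*exp(-3*t)*sin(5*t).
Try u_p = A*cos(t) + B*sin(t). Substituting and equating the coefficients of cos(t) and sin(t) gives A = 44/375, B = 8/375, so u_p = 8*sin(t)/375 + 44*cos(t)/375.
General solution: u = 8*sin(t)/375 + 44*cos(t)/375 + C1*cos(5*t)*exp(-3*t) + C2*exp(-3*t)*sin(5*t).
Apply the initial conditions: u(0) = 44/375 + C1 = -4 and u'(0) = 8/375 - 3*C1 + 5*C2 = 1. Solving gives C1 = -1544/375, C2 = -853/375.

u = 8*sin(t)/375 + 44*cos(t)/375 - 1544*cos(5*t)*exp(-3*t)/375 - 853*exp(-3*t)*sin(5*t)/375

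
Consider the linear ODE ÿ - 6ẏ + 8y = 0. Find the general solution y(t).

y = C1*exp(4*t) + C2*exp(2*t)

Characteristic equation r² - 6r + 8 = 0 factors as (r - 4)(r - 2) = 0, so r = 4, 2.
Hence y_h = C1*exp(4*t) + C2*exp(2*t).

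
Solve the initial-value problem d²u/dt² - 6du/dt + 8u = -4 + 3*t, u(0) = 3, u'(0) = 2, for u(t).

Characteristic equation r² - 6r + 8 = 0 factors as (r - 2)(r - 4) = 0, so r = 2, 4.
Hence u_h = C1*exp(2*t) + C2*exp(4*t).
For the particular solution try u_p = A0 + A1*t. Substituting and matching coefficients of each power of t gives A0 = -7/32, A1 = 3/8, so u_p = -7/32 + 3*t/8.
General solution: u = -7/32 + 3*t/8 + C1*exp(2*t) + C2*exp(4*t).
Apply the initial conditions: u(0) = -7/32 + C1 + C2 = 3 and u'(0) = 3/8 + 2*C1 + 4*C2 = 2. Solving gives C1 = 45/8, C2 = -77/32.

u = -7/32 - 77*exp(4*t)/32 + 3*t/8 + 45*exp(2*t)/8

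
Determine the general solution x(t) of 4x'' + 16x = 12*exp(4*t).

Divide through by 4: x'' + 4x = 3*exp(4*t).
Characteristic equation r² + 4 = 0 has discriminant (0)² - 4·(4) = -16 < 0, so r = ± 2i.
Hence x_h = C1*cos(2*t) + C2*sin(2*t).
Try x_p = A*exp(4*t). Substituting into the equation and dividing by exp(4*t) gives A = 3/20, so x_p = 3*exp(4*t)/20.

x = 3*exp(4*t)/20 + C1*cos(2*t) + C2*sin(2*t)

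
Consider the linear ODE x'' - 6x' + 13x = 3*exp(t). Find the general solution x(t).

x = 3*exp(t)/8 + C1*cos(2*t)*exp(3*t) + C2*exp(3*t)*sin(2*t)

Characteristic equation r² - 6r + 13 = 0 has discriminant (-6)² - 4·(13) = -16 < 0, so r = 3 ± 2i.
Hence x_h = C1*cos(2*t)*exp(3*t) + C2*exp(3*t)*sin(2*t).
Try x_p = A*exp(t). Substituting into the equation and dividing by exp(t) gives A = 3/8, so x_p = 3*exp(t)/8.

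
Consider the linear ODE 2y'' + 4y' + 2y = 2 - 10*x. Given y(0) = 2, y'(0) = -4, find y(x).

y = 11 - 9*exp(-x) - 5*x - 8*x*exp(-x)

Divide through by 2: y'' + 2y' + y = 1 - 5*x.
Characteristic equation r² + 2r + 1 = 0 has discriminant (2)² - 4·(1) = 0, so r = -1 is a repeated root.
Hence y_h = (C1 + C2*x)*exp(-x).
For the particular solution try y_p = A0 + A1*x. Substituting and matching coefficients of each power of x gives A0 = 11, A1 = -5, so y_p = 11 - 5*x.
General solution: y = 11 - 5*x + C1*exp(-x) + C2*x*exp(-x).
Apply the initial conditions: y(0) = 11 + C1 = 2 and y'(0) = -5 + C2 - C1 = -4. Solving gives C1 = -9, C2 = -8.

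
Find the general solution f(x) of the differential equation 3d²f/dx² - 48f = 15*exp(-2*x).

f = -5*exp(-2*x)/12 + C1*exp(4*x) + C2*exp(-4*x)

Divide through by 3: f'' - 16f = 5*exp(-2*x).
Characteristic equation r² - 16 = 0 factors as (r - 4)(r + 4) = 0, so r = 4, -4.
Hence f_h = C1*exp(4*x) + C2*exp(-4*x).
Try f_p = A*exp(-2*x). Substituting into the equation and dividing by exp(-2*x) gives A = -5/12, so f_p = -5*exp(-2*x)/12.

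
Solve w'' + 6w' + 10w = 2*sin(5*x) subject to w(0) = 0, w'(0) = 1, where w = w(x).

Characteristic equation r² + 6r + 10 = 0 has discriminant (6)² - 4·(10) = -4 < 0, so r = -3 ± i.
Hence w_h = C1*cos(x)*exp(-3*x) + C2*exp(-3*x)*sin(x).
Try w_p = A*cos(5*x) + B*sin(5*x). Substituting and equating the coefficients of cos(5x) and sin(5x) gives A = -4/75, B = -2/75, so w_p = -4*cos(5*x)/75 - 2*sin(5*x)/75.
General solution: w = -4*cos(5*x)/75 - 2*sin(5*x)/75 + C1*cos(x)*exp(-3*x) + C2*exp(-3*x)*sin(x).
Apply the initial conditions: w(0) = -4/75 + C1 = 0 and w'(0) = -2/15 + C2 - 3*C1 = 1. Solving gives C1 = 4/75, C2 = 97/75.

w = -4*cos(5*x)/75 - 2*sin(5*x)/75 + 4*cos(x)*exp(-3*x)/75 + 97*exp(-3*x)*sin(x)/75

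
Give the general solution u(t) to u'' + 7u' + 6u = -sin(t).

u = -5*sin(t)/74 + 7*cos(t)/74 + C1*exp(-t) + C2*exp(-6*t)

Characteristic equation r² + 7r + 6 = 0 factors as (r + 1)(r + 6) = 0, so r = -1, -6.
Hence u_h = C1*exp(-t) + C2*exp(-6*t).
Try u_p = A*cos(t) + B*sin(t). Substituting and equating the coefficients of cos(t) and sin(t) gives A = 7/74, B = -5/74, so u_p = -5*sin(t)/74 + 7*cos(t)/74.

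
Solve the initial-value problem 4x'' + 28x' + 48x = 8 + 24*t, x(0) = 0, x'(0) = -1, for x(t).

x = -1/8 + t/2 - exp(-3*t) + 9*exp(-4*t)/8

Divide through by 4: x'' + 7x' + 12x = 2 + 6*t.
Characteristic equation r² + 7r + 12 = 0 factors as (r + 3)(r + 4) = 0, so r = -3, -4.
Hence x_h = C1*exp(-3*t) + C2*exp(-4*t).
For the particular solution try x_p = A0 + A1*t. Substituting and matching coefficients of each power of t gives A0 = -1/8, A1 = 1/2, so x_p = -1/8 + t/2.
General solution: x = -1/8 + t/2 + C1*exp(-3*t) + C2*exp(-4*t).
Apply the initial conditions: x(0) = -1/8 + C1 + C2 = 0 and x'(0) = 1/2 - 4*C2 - 3*C1 = -1. Solving gives C1 = -1, C2 = 9/8.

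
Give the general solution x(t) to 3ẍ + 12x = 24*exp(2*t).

x = C1*cos(2*t) + C2*sin(2*t) + exp(2*t)

Divide through by 3: x'' + 4x = 8*exp(2*t).
Characteristic equation r² + 4 = 0 has discriminant (0)² - 4·(4) = -16 < 0, so r = ± 2i.
Hence x_h = C1*cos(2*t) + C2*sin(2*t).
Try x_p = A*exp(2*t). Substituting into the equation and dividing by exp(2*t) gives A = 1, so x_p = exp(2*t).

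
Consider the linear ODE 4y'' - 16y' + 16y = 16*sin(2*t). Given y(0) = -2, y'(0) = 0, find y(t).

Divide through by 4: y'' - 4y' + 4y = 4*sin(2*t).
Characteristic equation r² - 4r + 4 = 0 has discriminant (-4)² - 4·(4) = 0, so r = 2 is a repeated root.
Hence y_h = (C1 + C2*t)*exp(2*t).
Try y_p = A*cos(2*t) + B*sin(2*t). Substituting and equating the coefficients of cos(2t) and sin(2t) gives A = 1/2, B = 0, so y_p = cos(2*t)/2.
General solution: y = cos(2*t)/2 + C1*exp(2*t) + C2*t*exp(2*t).
Apply the initial conditions: y(0) = 1/2 + C1 = -2 and y'(0) = C2 + 2*C1 = 0. Solving gives C1 = -5/2, C2 = 5.

y = cos(2*t)/2 - 5*exp(2*t)/2 + 5*t*exp(2*t)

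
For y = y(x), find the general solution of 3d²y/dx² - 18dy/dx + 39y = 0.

Divide through by 3: y'' - 6y' + 13y = 0.
Characteristic equation r² - 6r + 13 = 0 has discriminant (-6)² - 4·(13) = -16 < 0, so r = 3 ± 2i.
Hence y_h = C1*cos(2*x)*exp(3*x) + C2*exp(3*x)*sin(2*x).

y = C1*cos(2*x)*exp(3*x) + C2*exp(3*x)*sin(2*x)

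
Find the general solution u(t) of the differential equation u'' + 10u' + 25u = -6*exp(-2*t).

u = -2*exp(-2*t)/3 + C1*exp(-5*t) + C2*t*exp(-5*t)

Characteristic equation r² + 10r + 25 = 0 has discriminant (10)² - 4·(25) = 0, so r = -5 is a repeated root.
Hence u_h = (C1 + C2*t)*exp(-5*t).
Try u_p = A*exp(-2*t). Substituting into the equation and dividing by exp(-2*t) gives A = -2/3, so u_p = -2*exp(-2*t)/3.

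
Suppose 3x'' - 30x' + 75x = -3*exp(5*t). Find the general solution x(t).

Divide through by 3: x'' - 10x' + 25x = -exp(5*t).
Characteristic equation r² - 10r + 25 = 0 has discriminant (-10)² - 4·(25) = 0, so r = 5 is a repeated root.
Hence x_h = (C1 + C2*t)*exp(5*t).
Since exp(5*t) solves the homogeneous equation (r = 5 is a root of multiplicity 2), multiply the trial by t^2. Try x_p = A*t^2*exp(5*t). Substituting into the equation and dividing by exp(5*t) gives A = -1/2, so x_p = -t^2*exp(5*t)/2.

x = C1*exp(5*t) - t**2*exp(5*t)/2 + C2*t*exp(5*t)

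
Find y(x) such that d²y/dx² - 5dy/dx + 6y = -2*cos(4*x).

y = cos(4*x)/25 + 2*sin(4*x)/25 + C1*exp(2*x) + C2*exp(3*x)

Characteristic equation r² - 5r + 6 = 0 factors as (r - 2)(r - 3) = 0, so r = 2, 3.
Hence y_h = C1*exp(2*x) + C2*exp(3*x).
Try y_p = A*cos(4*x) + B*sin(4*x). Substituting and equating the coefficients of cos(4x) and sin(4x) gives A = 1/25, B = 2/25, so y_p = cos(4*x)/25 + 2*sin(4*x)/25.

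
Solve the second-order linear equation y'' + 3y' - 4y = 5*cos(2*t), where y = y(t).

Characteristic equation r² + 3r - 4 = 0 factors as (r + 4)(r - 1) = 0, so r = -4, 1.
Hence y_h = C1*exp(-4*t) + C2*exp(t).
Try y_p = A*cos(2*t) + B*sin(2*t). Substituting and equating the coefficients of cos(2t) and sin(2t) gives A = -2/5, B = 3/10, so y_p = -2*cos(2*t)/5 + 3*sin(2*t)/10.

y = -2*cos(2*t)/5 + 3*sin(2*t)/10 + C1*exp(-4*t) + C2*exp(t)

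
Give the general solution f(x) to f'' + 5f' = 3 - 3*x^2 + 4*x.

f = C2 - x**3/5 + 13*x**2/25 + 49*x/125 + C1*exp(-5*x)

Characteristic equation r² + 5r = 0 factors as (r + 5)r = 0, so r = -5, 0.
Hence f_h = C1*exp(-5*x) + C2.
Since 0 is a characteristic root (multiplicity 1), multiply the polynomial trial by x: try f_p = x*(A0 + A1*x + A2*x^2). Substituting and matching coefficients of each power of x gives A0 = 49/125, A1 = 13/25, A2 = -1/5, so f_p = -x^3/5 + 13*x^2/25 + 49*x/125.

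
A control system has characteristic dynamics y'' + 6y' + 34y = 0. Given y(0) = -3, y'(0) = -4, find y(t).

Characteristic equation r² + 6r + 34 = 0 has discriminant (6)² - 4·(34) = -100 < 0, so r = -3 ± 5i.
Hence y_h = C1*cos(5*t)*exp(-3*t) + C2*exp(-3*t)*sin(5*t).
Apply the initial conditions: y(0) = C1 = -3 and y'(0) = -3*C1 + 5*C2 = -4. Solving gives C1 = -3, C2 = -13/5.

y = -3*cos(5*t)*exp(-3*t) - 13*exp(-3*t)*sin(5*t)/5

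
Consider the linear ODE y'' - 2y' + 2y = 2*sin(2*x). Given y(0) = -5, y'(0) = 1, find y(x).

y = -sin(2*x)/5 + 2*cos(2*x)/5 - 27*cos(x)*exp(x)/5 + 34*exp(x)*sin(x)/5

Characteristic equation r² - 2r + 2 = 0 has discriminant (-2)² - 4·(2) = -4 < 0, so r = 1 ± i.
Hence y_h = C1*cos(x)*exp(x) + C2*exp(x)*sin(x).
Try y_p = A*cos(2*x) + B*sin(2*x). Substituting and equating the coefficients of cos(2x) and sin(2x) gives A = 2/5, B = -1/5, so y_p = -sin(2*x)/5 + 2*cos(2*x)/5.
General solution: y = -sin(2*x)/5 + 2*cos(2*x)/5 + C1*cos(x)*exp(x) + C2*exp(x)*sin(x).
Apply the initial conditions: y(0) = 2/5 + C1 = -5 and y'(0) = -2/5 + C1 + C2 = 1. Solving gives C1 = -27/5, C2 = 34/5.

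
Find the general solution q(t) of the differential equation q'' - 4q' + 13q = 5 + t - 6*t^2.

Characteristic equation r² - 4r + 13 = 0 has discriminant (-4)² - 4·(13) = -36 < 0, so r = 2 ± 3i.
Hence q_h = C1*cos(3*t)*exp(2*t) + C2*exp(2*t)*sin(3*t).
For the particular solution try q_p = A0 + A1*t + A2*t^2. Substituting and matching coefficients of each power of t gives A0 = 861/2197, A1 = -35/169, A2 = -6/13, so q_p = 861/2197 - 35*t/169 - 6*t^2/13.

q = 861/2197 - 35*t/169 - 6*t**2/13 + C1*cos(3*t)*exp(2*t) + C2*exp(2*t)*sin(3*t)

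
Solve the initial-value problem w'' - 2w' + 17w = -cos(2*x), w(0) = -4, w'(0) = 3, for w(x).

w = -13*cos(2*x)/185 + 4*sin(2*x)/185 - 727*cos(4*x)*exp(x)/185 + 637*exp(x)*sin(4*x)/370

Characteristic equation r² - 2r + 17 = 0 has discriminant (-2)² - 4·(17) = -64 < 0, so r = 1 ± 4i.
Hence w_h = C1*cos(4*x)*exp(x) + C2*exp(x)*sin(4*x).
Try w_p = A*cos(2*x) + B*sin(2*x). Substituting and equating the coefficients of cos(2x) and sin(2x) gives A = -13/185, B = 4/185, so w_p = -13*cos(2*x)/185 + 4*sin(2*x)/185.
General solution: w = -13*cos(2*x)/185 + 4*sin(2*x)/185 + C1*cos(4*x)*exp(x) + C2*exp(x)*sin(4*x).
Apply the initial conditions: w(0) = -13/185 + C1 = -4 and w'(0) = 8/185 + C1 + 4*C2 = 3. Solving gives C1 = -727/185, C2 = 637/370.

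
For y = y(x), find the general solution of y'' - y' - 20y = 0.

y = C1*exp(-4*x) + C2*exp(5*x)

Characteristic equation r² - r - 20 = 0 factors as (r + 4)(r - 5) = 0, so r = -4, 5.
Hence y_h = C1*exp(-4*x) + C2*exp(5*x).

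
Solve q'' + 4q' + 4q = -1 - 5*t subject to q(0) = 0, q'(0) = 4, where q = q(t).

q = 1 - exp(-2*t) - 5*t/4 + 13*t*exp(-2*t)/4

Characteristic equation r² + 4r + 4 = 0 has discriminant (4)² - 4·(4) = 0, so r = -2 is a repeated root.
Hence q_h = (C1 + C2*t)*exp(-2*t).
For the particular solution try q_p = A0 + A1*t. Substituting and matching coefficients of each power of t gives A0 = 1, A1 = -5/4, so q_p = 1 - 5*t/4.
General solution: q = 1 - 5*t/4 + C1*exp(-2*t) + C2*t*exp(-2*t).
Apply the initial conditions: q(0) = 1 + C1 = 0 and q'(0) = -5/4 + C2 - 2*C1 = 4. Solving gives C1 = -1, C2 = 13/4.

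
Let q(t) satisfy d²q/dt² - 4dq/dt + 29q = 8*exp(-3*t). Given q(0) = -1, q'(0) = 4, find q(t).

Characteristic equation r² - 4r + 29 = 0 has discriminant (-4)² - 4·(29) = -100 < 0, so r = 2 ± 5i.
Hence q_h = C1*cos(5*t)*exp(2*t) + C2*exp(2*t)*sin(5*t).
Try q_p = A*exp(-3*t). Substituting into the equation and dividing by exp(-3*t) gives A = 4/25, so q_p = 4*exp(-3*t)/25.
General solution: q = 4*exp(-3*t)/25 + C1*cos(5*t)*exp(2*t) + C2*exp(2*t)*sin(5*t).
Apply the initial conditions: q(0) = 4/25 + C1 = -1 and q'(0) = -12/25 + 2*C1 + 5*C2 = 4. Solving gives C1 = -29/25, C2 = 34/25.

q = 4*exp(-3*t)/25 - 29*cos(5*t)*exp(2*t)/25 + 34*exp(2*t)*sin(5*t)/25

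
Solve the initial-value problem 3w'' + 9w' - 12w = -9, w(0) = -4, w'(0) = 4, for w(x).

w = 3/4 - 3*exp(x) - 7*exp(-4*x)/4

Divide through by 3: w'' + 3w' - 4w = -3.
Characteristic equation r² + 3r - 4 = 0 factors as (r - 1)(r + 4) = 0, so r = 1, -4.
Hence w_h = C1*exp(x) + C2*exp(-4*x).
For the particular solution try w_p = A0. Substituting and matching coefficients of each power of x gives A0 = 3/4, so w_p = 3/4.
General solution: w = 3/4 + C1*exp(x) + C2*exp(-4*x).
Apply the initial conditions: w(0) = 3/4 + C1 + C2 = -4 and w'(0) = C1 - 4*C2 = 4. Solving gives C1 = -3, C2 = -7/4.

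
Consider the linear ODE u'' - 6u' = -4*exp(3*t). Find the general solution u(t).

Characteristic equation r² - 6r = 0 factors as (r - 6)r = 0, so r = 6, 0.
Hence u_h = C1*exp(6*t) + C2.
Try u_p = A*exp(3*t). Substituting into the equation and dividing by exp(3*t) gives A = 4/9, so u_p = 4*exp(3*t)/9.

u = C2 + 4*exp(3*t)/9 + C1*exp(6*t)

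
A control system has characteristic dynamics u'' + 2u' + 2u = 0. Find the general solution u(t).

Characteristic equation r² + 2r + 2 = 0 has discriminant (2)² - 4·(2) = -4 < 0, so r = -1 ± i.
Hence u_h = C1*cos(t)*exp(-t) + C2*exp(-t)*sin(t).

u = C1*cos(t)*exp(-t) + C2*exp(-t)*sin(t)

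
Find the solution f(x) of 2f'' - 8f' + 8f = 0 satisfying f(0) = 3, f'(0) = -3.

Divide through by 2: f'' - 4f' + 4f = 0.
Characteristic equation r² - 4r + 4 = 0 has discriminant (-4)² - 4·(4) = 0, so r = 2 is a repeated root.
Hence f_h = (C1 + C2*x)*exp(2*x).
Apply the initial conditions: f(0) = C1 = 3 and f'(0) = C2 + 2*C1 = -3. Solving gives C1 = 3, C2 = -9.

f = 3*exp(2*x) - 9*x*exp(2*x)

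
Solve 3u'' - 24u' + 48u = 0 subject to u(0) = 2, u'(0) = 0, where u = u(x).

Divide through by 3: u'' - 8u' + 16u = 0.
Characteristic equation r² - 8r + 16 = 0 has discriminant (-8)² - 4·(16) = 0, so r = 4 is a repeated root.
Hence u_h = (C1 + C2*x)*exp(4*x).
Apply the initial conditions: u(0) = C1 = 2 and u'(0) = C2 + 4*C1 = 0. Solving gives C1 = 2, C2 = -8.

u = 2*exp(4*x) - 8*x*exp(4*x)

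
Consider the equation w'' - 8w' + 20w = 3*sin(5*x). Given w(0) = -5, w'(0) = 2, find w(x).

w = -3*sin(5*x)/325 + 24*cos(5*x)/325 - 1649*cos(2*x)*exp(4*x)/325 + 7261*exp(4*x)*sin(2*x)/650

Characteristic equation r² - 8r + 20 = 0 has discriminant (-8)² - 4·(20) = -16 < 0, so r = 4 ± 2i.
Hence w_h = C1*cos(2*x)*exp(4*x) + C2*exp(4*x)*sin(2*x).
Try w_p = A*cos(5*x) + B*sin(5*x). Substituting and equating the coefficients of cos(5x) and sin(5x) gives A = 24/325, B = -3/325, so w_p = -3*sin(5*x)/325 + 24*cos(5*x)/325.
General solution: w = -3*sin(5*x)/325 + 24*cos(5*x)/325 + C1*cos(2*x)*exp(4*x) + C2*exp(4*x)*sin(2*x).
Apply the initial conditions: w(0) = 24/325 + C1 = -5 and w'(0) = -3/65 + 2*C2 + 4*C1 = 2. Solving gives C1 = -1649/325, C2 = 7261/650.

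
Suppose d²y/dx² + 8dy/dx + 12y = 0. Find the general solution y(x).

y = C1*exp(-2*x) + C2*exp(-6*x)

Characteristic equation r² + 8r + 12 = 0 factors as (r + 2)(r + 6) = 0, so r = -2, -6.
Hence y_h = C1*exp(-2*x) + C2*exp(-6*x).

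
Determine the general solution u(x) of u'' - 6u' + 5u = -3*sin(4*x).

u = -72*cos(4*x)/697 + 33*sin(4*x)/697 + C1*exp(5*x) + C2*exp(x)

Characteristic equation r² - 6r + 5 = 0 factors as (r - 5)(r - 1) = 0, so r = 5, 1.
Hence u_h = C1*exp(5*x) + C2*exp(x).
Try u_p = A*cos(4*x) + B*sin(4*x). Substituting and equating the coefficients of cos(4x) and sin(4x) gives A = -72/697, B = 33/697, so u_p = -72*cos(4*x)/697 + 33*sin(4*x)/697.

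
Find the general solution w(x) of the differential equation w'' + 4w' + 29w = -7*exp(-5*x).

Characteristic equation r² + 4r + 29 = 0 has discriminant (4)² - 4·(29) = -100 < 0, so r = -2 ± 5i.
Hence w_h = C1*cos(5*x)*exp(-2*x) + C2*exp(-2*x)*sin(5*x).
Try w_p = A*exp(-5*x). Substituting into the equation and dividing by exp(-5*x) gives A = -7/34, so w_p = -7*exp(-5*x)/34.

w = -7*exp(-5*x)/34 + C1*cos(5*x)*exp(-2*x) + C2*exp(-2*x)*sin(5*x)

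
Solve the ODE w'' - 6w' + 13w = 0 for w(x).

Characteristic equation r² - 6r + 13 = 0 has discriminant (-6)² - 4·(13) = -16 < 0, so r = 3 ± 2i.
Hence w_h = C1*cos(2*x)*exp(3*x) + C2*exp(3*x)*sin(2*x).

w = C1*cos(2*x)*exp(3*x) + C2*exp(3*x)*sin(2*x)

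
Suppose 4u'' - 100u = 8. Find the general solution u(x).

u = -2/25 + C1*exp(-5*x) + C2*exp(5*x)

Divide through by 4: u'' - 25u = 2.
Characteristic equation r² - 25 = 0 factors as (r + 5)(r - 5) = 0, so r = -5, 5.
Hence u_h = C1*exp(-5*x) + C2*exp(5*x).
For the particular solution try u_p = A0. Substituting and matching coefficients of each power of x gives A0 = -2/25, so u_p = -2/25.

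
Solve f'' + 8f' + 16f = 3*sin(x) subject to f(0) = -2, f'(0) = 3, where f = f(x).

f = -554*exp(-4*x)/289 - 24*cos(x)/289 + 45*sin(x)/289 - 82*x*exp(-4*x)/17

Characteristic equation r² + 8r + 16 = 0 has discriminant (8)² - 4·(16) = 0, so r = -4 is a repeated root.
Hence f_h = (C1 + C2*x)*exp(-4*x).
Try f_p = A*cos(x) + B*sin(x). Substituting and equating the coefficients of cos(x) and sin(x) gives A = -24/289, B = 45/289, so f_p = -24*cos(x)/289 + 45*sin(x)/289.
General solution: f = -24*cos(x)/289 + 45*sin(x)/289 + C1*exp(-4*x) + C2*x*exp(-4*x).
Apply the initial conditions: f(0) = -24/289 + C1 = -2 and f'(0) = 45/289 + C2 - 4*C1 = 3. Solving gives C1 = -554/289, C2 = -82/17.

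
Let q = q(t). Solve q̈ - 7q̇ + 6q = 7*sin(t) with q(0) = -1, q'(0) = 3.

Characteristic equation r² - 7r + 6 = 0 factors as (r - 1)(r - 6) = 0, so r = 1, 6.
Hence q_h = C1*exp(t) + C2*exp(6*t).
Try q_p = A*cos(t) + B*sin(t). Substituting and equating the coefficients of cos(t) and sin(t) gives A = 49/74, B = 35/74, so q_p = 35*sin(t)/74 + 49*cos(t)/74.
General solution: q = 35*sin(t)/74 + 49*cos(t)/74 + C1*exp(t) + C2*exp(6*t).
Apply the initial conditions: q(0) = 49/74 + C1 + C2 = -1 and q'(0) = 35/74 + C1 + 6*C2 = 3. Solving gives C1 = -5/2, C2 = 31/37.

q = -5*exp(t)/2 + 31*exp(6*t)/37 + 35*sin(t)/74 + 49*cos(t)/74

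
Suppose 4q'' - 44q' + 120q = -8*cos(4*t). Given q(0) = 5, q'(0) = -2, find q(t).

Divide through by 4: q'' - 11q' + 30q = -2*cos(4*t).
Characteristic equation r² - 11r + 30 = 0 factors as (r - 6)(r - 5) = 0, so r = 6, 5.
Hence q_h = C1*exp(6*t) + C2*exp(5*t).
Try q_p = A*cos(4*t) + B*sin(4*t). Substituting and equating the coefficients of cos(4t) and sin(4t) gives A = -7/533, B = 22/533, so q_p = -7*cos(4*t)/533 + 22*sin(4*t)/533.
General solution: q = -7*cos(4*t)/533 + 22*sin(4*t)/533 + C1*exp(6*t) + C2*exp(5*t).
Apply the initial conditions: q(0) = -7/533 + C1 + C2 = 5 and q'(0) = 88/533 + 5*C2 + 6*C1 = -2. Solving gives C1 = -354/13, C2 = 1322/41.

q = -354*exp(6*t)/13 - 7*cos(4*t)/533 + 22*sin(4*t)/533 + 1322*exp(5*t)/41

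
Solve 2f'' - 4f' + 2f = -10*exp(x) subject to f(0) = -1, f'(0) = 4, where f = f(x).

Divide through by 2: f'' - 2f' + f = -5*exp(x).
Characteristic equation r² - 2r + 1 = 0 has discriminant (-2)² - 4·(1) = 0, so r = 1 is a repeated root.
Hence f_h = (C1 + C2*x)*exp(x).
Since exp(x) solves the homogeneous equation (r = 1 is a root of multiplicity 2), multiply the trial by x^2. Try f_p = A*x^2*exp(x). Substituting into the equation and dividing by exp(x) gives A = -5/2, so f_p = -5*x^2*exp(x)/2.
General solution: f = C1*exp(x) - 5*x^2*exp(x)/2 + C2*x*exp(x).
Apply the initial conditions: f(0) = C1 = -1 and f'(0) = C1 + C2 = 4. Solving gives C1 = -1, C2 = 5.

f = -exp(x) + 5*x*exp(x) - 5*x**2*exp(x)/2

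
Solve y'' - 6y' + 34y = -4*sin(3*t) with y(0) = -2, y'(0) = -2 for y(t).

y = -100*sin(3*t)/949 - 72*cos(3*t)/949 - 1826*cos(5*t)*exp(3*t)/949 + 776*exp(3*t)*sin(5*t)/949

Characteristic equation r² - 6r + 34 = 0 has discriminant (-6)² - 4·(34) = -100 < 0, so r = 3 ± 5i.
Hence y_h = C1*cos(5*t)*exp(3*t) + C2*exp(3*t)*sin(5*t).
Try y_p = A*cos(3*t) + B*sin(3*t). Substituting and equating the coefficients of cos(3t) and sin(3t) gives A = -72/949, B = -100/949, so y_p = -100*sin(3*t)/949 - 72*cos(3*t)/949.
General solution: y = -100*sin(3*t)/949 - 72*cos(3*t)/949 + C1*cos(5*t)*exp(3*t) + C2*exp(3*t)*sin(5*t).
Apply the initial conditions: y(0) = -72/949 + C1 = -2 and y'(0) = -300/949 + 3*C1 + 5*C2 = -2. Solving gives C1 = -1826/949, C2 = 776/949.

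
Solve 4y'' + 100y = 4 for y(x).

y = 1/25 + C1*cos(5*x) + C2*sin(5*x)

Divide through by 4: y'' + 25y = 1.
Characteristic equation r² + 25 = 0 has discriminant (0)² - 4·(25) = -100 < 0, so r = ± 5i.
Hence y_h = C1*cos(5*x) + C2*sin(5*x).
For the particular solution try y_p = A0. Substituting and matching coefficients of each power of x gives A0 = 1/25, so y_p = 1/25.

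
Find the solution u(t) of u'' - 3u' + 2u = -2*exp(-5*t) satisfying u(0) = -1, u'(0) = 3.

u = -14*exp(t)/3 - exp(-5*t)/21 + 26*exp(2*t)/7

Characteristic equation r² - 3r + 2 = 0 factors as (r - 2)(r - 1) = 0, so r = 2, 1.
Hence u_h = C1*exp(2*t) + C2*exp(t).
Try u_p = A*exp(-5*t). Substituting into the equation and dividing by exp(-5*t) gives A = -1/21, so u_p = -exp(-5*t)/21.
General solution: u = -exp(-5*t)/21 + C1*exp(2*t) + C2*exp(t).
Apply the initial conditions: u(0) = -1/21 + C1 + C2 = -1 and u'(0) = 5/21 + C2 + 2*C1 = 3. Solving gives C1 = 26/7, C2 = -14/3.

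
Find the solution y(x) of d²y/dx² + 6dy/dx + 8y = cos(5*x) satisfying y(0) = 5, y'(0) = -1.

y = -365*exp(-4*x)/82 - 17*cos(5*x)/1189 + 30*sin(5*x)/1189 + 549*exp(-2*x)/58

Characteristic equation r² + 6r + 8 = 0 factors as (r + 2)(r + 4) = 0, so r = -2, -4.
Hence y_h = C1*exp(-2*x) + C2*exp(-4*x).
Try y_p = A*cos(5*x) + B*sin(5*x). Substituting and equating the coefficients of cos(5x) and sin(5x) gives A = -17/1189, B = 30/1189, so y_p = -17*cos(5*x)/1189 + 30*sin(5*x)/1189.
General solution: y = -17*cos(5*x)/1189 + 30*sin(5*x)/1189 + C1*exp(-2*x) + C2*exp(-4*x).
Apply the initial conditions: y(0) = -17/1189 + C1 + C2 = 5 and y'(0) = 150/1189 - 4*C2 - 2*C1 = -1. Solving gives C1 = 549/58, C2 = -365/82.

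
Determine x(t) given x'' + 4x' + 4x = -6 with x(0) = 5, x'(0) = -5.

x = -3/2 + 13*exp(-2*t)/2 + 8*t*exp(-2*t)

Characteristic equation r² + 4r + 4 = 0 has discriminant (4)² - 4·(4) = 0, so r = -2 is a repeated root.
Hence x_h = (C1 + C2*t)*exp(-2*t).
For the particular solution try x_p = A0. Substituting and matching coefficients of each power of t gives A0 = -3/2, so x_p = -3/2.
General solution: x = -3/2 + C1*exp(-2*t) + C2*t*exp(-2*t).
Apply the initial conditions: x(0) = -3/2 + C1 = 5 and x'(0) = C2 - 2*C1 = -5. Solving gives C1 = 13/2, C2 = 8.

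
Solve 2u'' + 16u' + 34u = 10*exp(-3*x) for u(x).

u = 5*exp(-3*x)/2 + C1*cos(x)*exp(-4*x) + C2*exp(-4*x)*sin(x)

Divide through by 2: u'' + 8u' + 17u = 5*exp(-3*x).
Characteristic equation r² + 8r + 17 = 0 has discriminant (8)² - 4·(17) = -4 < 0, so r = -4 ± i.
Hence u_h = C1*cos(x)*exp(-4*x) + C2*exp(-4*x)*sin(x).
Try u_p = A*exp(-3*x). Substituting into the equation and dividing by exp(-3*x) gives A = 5/2, so u_p = 5*exp(-3*x)/2.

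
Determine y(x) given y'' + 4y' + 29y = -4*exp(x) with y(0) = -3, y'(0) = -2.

Characteristic equation r² + 4r + 29 = 0 has discriminant (4)² - 4·(29) = -100 < 0, so r = -2 ± 5i.
Hence y_h = C1*cos(5*x)*exp(-2*x) + C2*exp(-2*x)*sin(5*x).
Try y_p = A*exp(x). Substituting into the equation and dividing by exp(x) gives A = -2/17, so y_p = -2*exp(x)/17.
General solution: y = -2*exp(x)/17 + C1*cos(5*x)*exp(-2*x) + C2*exp(-2*x)*sin(5*x).
Apply the initial conditions: y(0) = -2/17 + C1 = -3 and y'(0) = -2/17 - 2*C1 + 5*C2 = -2. Solving gives C1 = -49/17, C2 = -26/17.

y = -2*exp(x)/17 - 49*cos(5*x)*exp(-2*x)/17 - 26*exp(-2*x)*sin(5*x)/17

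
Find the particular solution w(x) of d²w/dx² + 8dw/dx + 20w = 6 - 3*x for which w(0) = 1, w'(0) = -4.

w = 9/25 - 3*x/20 - 129*exp(-4*x)*sin(2*x)/200 + 16*cos(2*x)*exp(-4*x)/25

Characteristic equation r² + 8r + 20 = 0 has discriminant (8)² - 4·(20) = -16 < 0, so r = -4 ± 2i.
Hence w_h = C1*cos(2*x)*exp(-4*x) + C2*exp(-4*x)*sin(2*x).
For the particular solution try w_p = A0 + A1*x. Substituting and matching coefficients of each power of x gives A0 = 9/25, A1 = -3/20, so w_p = 9/25 - 3*x/20.
General solution: w = 9/25 - 3*x/20 + C1*cos(2*x)*exp(-4*x) + C2*exp(-4*x)*sin(2*x).
Apply the initial conditions: w(0) = 9/25 + C1 = 1 and w'(0) = -3/20 - 4*C1 + 2*C2 = -4. Solving gives C1 = 16/25, C2 = -129/200.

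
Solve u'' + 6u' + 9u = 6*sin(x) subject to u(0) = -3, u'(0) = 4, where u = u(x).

u = -66*exp(-3*x)/25 - 9*cos(x)/25 + 12*sin(x)/25 - 22*x*exp(-3*x)/5

Characteristic equation r² + 6r + 9 = 0 has discriminant (6)² - 4·(9) = 0, so r = -3 is a repeated root.
Hence u_h = (C1 + C2*x)*exp(-3*x).
Try u_p = A*cos(x) + B*sin(x). Substituting and equating the coefficients of cos(x) and sin(x) gives A = -9/25, B = 12/25, so u_p = -9*cos(x)/25 + 12*sin(x)/25.
General solution: u = -9*cos(x)/25 + 12*sin(x)/25 + C1*exp(-3*x) + C2*x*exp(-3*x).
Apply the initial conditions: u(0) = -9/25 + C1 = -3 and u'(0) = 12/25 + C2 - 3*C1 = 4. Solving gives C1 = -66/25, C2 = -22/5.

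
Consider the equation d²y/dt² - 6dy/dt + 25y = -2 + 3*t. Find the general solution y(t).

Characteristic equation r² - 6r + 25 = 0 has discriminant (-6)² - 4·(25) = -64 < 0, so r = 3 ± 4i.
Hence y_h = C1*cos(4*t)*exp(3*t) + C2*exp(3*t)*sin(4*t).
For the particular solution try y_p = A0 + A1*t. Substituting and matching coefficients of each power of t gives A0 = -32/625, A1 = 3/25, so y_p = -32/625 + 3*t/25.

y = -32/625 + 3*t/25 + C1*cos(4*t)*exp(3*t) + C2*exp(3*t)*sin(4*t)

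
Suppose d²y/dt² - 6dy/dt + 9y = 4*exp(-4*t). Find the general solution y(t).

y = 4*exp(-4*t)/49 + C1*exp(3*t) + C2*t*exp(3*t)

Characteristic equation r² - 6r + 9 = 0 has discriminant (-6)² - 4·(9) = 0, so r = 3 is a repeated root.
Hence y_h = (C1 + C2*t)*exp(3*t).
Try y_p = A*exp(-4*t). Substituting into the equation and dividing by exp(-4*t) gives A = 4/49, so y_p = 4*exp(-4*t)/49.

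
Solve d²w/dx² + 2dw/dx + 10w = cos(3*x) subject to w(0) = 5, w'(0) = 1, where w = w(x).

w = cos(3*x)/37 + 6*sin(3*x)/37 + 184*cos(3*x)*exp(-x)/37 + 203*exp(-x)*sin(3*x)/111

Characteristic equation r² + 2r + 10 = 0 has discriminant (2)² - 4·(10) = -36 < 0, so r = -1 ± 3i.
Hence w_h = C1*cos(3*x)*exp(-x) + C2*exp(-x)*sin(3*x).
Try w_p = A*cos(3*x) + B*sin(3*x). Substituting and equating the coefficients of cos(3x) and sin(3x) gives A = 1/37, B = 6/37, so w_p = cos(3*x)/37 + 6*sin(3*x)/37.
General solution: w = cos(3*x)/37 + 6*sin(3*x)/37 + C1*cos(3*x)*exp(-x) + C2*exp(-x)*sin(3*x).
Apply the initial conditions: w(0) = 1/37 + C1 = 5 and w'(0) = 18/37 - C1 + 3*C2 = 1. Solving gives C1 = 184/37, C2 = 203/111.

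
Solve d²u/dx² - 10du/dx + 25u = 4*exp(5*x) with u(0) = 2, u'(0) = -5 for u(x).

u = 2*exp(5*x) - 15*x*exp(5*x) + 2*x**2*exp(5*x)

Characteristic equation r² - 10r + 25 = 0 has discriminant (-10)² - 4·(25) = 0, so r = 5 is a repeated root.
Hence u_h = (C1 + C2*x)*exp(5*x).
Since exp(5*x) solves the homogeneous equation (r = 5 is a root of multiplicity 2), multiply the trial by x^2. Try u_p = A*x^2*exp(5*x). Substituting into the equation and dividing by exp(5*x) gives A = 2, so u_p = 2*x^2*exp(5*x).
General solution: u = C1*exp(5*x) + 2*x^2*exp(5*x) + C2*x*exp(5*x).
Apply the initial conditions: u(0) = C1 = 2 and u'(0) = C2 + 5*C1 = -5. Solving gives C1 = 2, C2 = -15.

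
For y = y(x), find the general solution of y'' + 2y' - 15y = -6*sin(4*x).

Characteristic equation r² + 2r - 15 = 0 factors as (r - 3)(r + 5) = 0, so r = 3, -5.
Hence y_h = C1*exp(3*x) + C2*exp(-5*x).
Try y_p = A*cos(4*x) + B*sin(4*x). Substituting and equating the coefficients of cos(4x) and sin(4x) gives A = 48/1025, B = 186/1025, so y_p = 48*cos(4*x)/1025 + 186*sin(4*x)/1025.

y = 48*cos(4*x)/1025 + 186*sin(4*x)/1025 + C1*exp(3*x) + C2*exp(-5*x)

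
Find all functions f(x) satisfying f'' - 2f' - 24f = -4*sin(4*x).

Characteristic equation r² - 2r - 24 = 0 factors as (r + 4)(r - 6) = 0, so r = -4, 6.
Hence f_h = C1*exp(-4*x) + C2*exp(6*x).
Try f_p = A*cos(4*x) + B*sin(4*x). Substituting and equating the coefficients of cos(4x) and sin(4x) gives A = -1/52, B = 5/52, so f_p = -cos(4*x)/52 + 5*sin(4*x)/52.

f = -cos(4*x)/52 + 5*sin(4*x)/52 + C1*exp(-4*x) + C2*exp(6*x)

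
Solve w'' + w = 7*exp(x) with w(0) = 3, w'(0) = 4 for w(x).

Characteristic equation r² + 1 = 0 has discriminant (0)² - 4·(1) = -4 < 0, so r = ± i.
Hence w_h = C1*cos(x) + C2*sin(x).
Try w_p = A*exp(x). Substituting into the equation and dividing by exp(x) gives A = 7/2, so w_p = 7*exp(x)/2.
General solution: w = 7*exp(x)/2 + C1*cos(x) + C2*sin(x).
Apply the initial conditions: w(0) = 7/2 + C1 = 3 and w'(0) = 7/2 + C2 = 4. Solving gives C1 = -1/2, C2 = 1/2.

w = sin(x)/2 - cos(x)/2 + 7*exp(x)/2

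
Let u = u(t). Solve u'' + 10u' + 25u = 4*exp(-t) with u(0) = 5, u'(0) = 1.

Characteristic equation r² + 10r + 25 = 0 has discriminant (10)² - 4·(25) = 0, so r = -5 is a repeated root.
Hence u_h = (C1 + C2*t)*exp(-5*t).
Try u_p = A*exp(-t). Substituting into the equation and dividing by exp(-t) gives A = 1/4, so u_p = exp(-t)/4.
General solution: u = exp(-t)/4 + C1*exp(-5*t) + C2*t*exp(-5*t).
Apply the initial conditions: u(0) = 1/4 + C1 = 5 and u'(0) = -1/4 + C2 - 5*C1 = 1. Solving gives C1 = 19/4, C2 = 25.

u = exp(-t)/4 + 19*exp(-5*t)/4 + 25*t*exp(-5*t)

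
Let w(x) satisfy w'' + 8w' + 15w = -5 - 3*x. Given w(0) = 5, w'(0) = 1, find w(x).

w = -17/75 - 211*exp(-5*x)/25 - x/5 + 41*exp(-3*x)/3

Characteristic equation r² + 8r + 15 = 0 factors as (r + 5)(r + 3) = 0, so r = -5, -3.
Hence w_h = C1*exp(-5*x) + C2*exp(-3*x).
For the particular solution try w_p = A0 + A1*x. Substituting and matching coefficients of each power of x gives A0 = -17/75, A1 = -1/5, so w_p = -17/75 - x/5.
General solution: w = -17/75 - x/5 + C1*exp(-5*x) + C2*exp(-3*x).
Apply the initial conditions: w(0) = -17/75 + C1 + C2 = 5 and w'(0) = -1/5 - 5*C1 - 3*C2 = 1. Solving gives C1 = -211/25, C2 = 41/3.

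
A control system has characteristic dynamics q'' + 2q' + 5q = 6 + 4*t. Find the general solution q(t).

Characteristic equation r² + 2r + 5 = 0 has discriminant (2)² - 4·(5) = -16 < 0, so r = -1 ± 2i.
Hence q_h = C1*cos(2*t)*exp(-t) + C2*exp(-t)*sin(2*t).
For the particular solution try q_p = A0 + A1*t. Substituting and matching coefficients of each power of t gives A0 = 22/25, A1 = 4/5, so q_p = 22/25 + 4*t/5.

q = 22/25 + 4*t/5 + C1*cos(2*t)*exp(-t) + C2*exp(-t)*sin(2*t)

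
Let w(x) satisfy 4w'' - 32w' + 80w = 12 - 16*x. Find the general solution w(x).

w = 7/100 - x/5 + C1*cos(2*x)*exp(4*x) + C2*exp(4*x)*sin(2*x)

Divide through by 4: w'' - 8w' + 20w = 3 - 4*x.
Characteristic equation r² - 8r + 20 = 0 has discriminant (-8)² - 4·(20) = -16 < 0, so r = 4 ± 2i.
Hence w_h = C1*cos(2*x)*exp(4*x) + C2*exp(4*x)*sin(2*x).
For the particular solution try w_p = A0 + A1*x. Substituting and matching coefficients of each power of x gives A0 = 7/100, A1 = -1/5, so w_p = 7/100 - x/5.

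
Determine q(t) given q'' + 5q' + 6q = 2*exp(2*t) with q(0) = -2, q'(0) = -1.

Characteristic equation r² + 5r + 6 = 0 factors as (r + 2)(r + 3) = 0, so r = -2, -3.
Hence q_h = C1*exp(-2*t) + C2*exp(-3*t).
Try q_p = A*exp(2*t). Substituting into the equation and dividing by exp(2*t) gives A = 1/10, so q_p = exp(2*t)/10.
General solution: q = exp(2*t)/10 + C1*exp(-2*t) + C2*exp(-3*t).
Apply the initial conditions: q(0) = 1/10 + C1 + C2 = -2 and q'(0) = 1/5 - 3*C2 - 2*C1 = -1. Solving gives C1 = -15/2, C2 = 27/5.

q = -15*exp(-2*t)/2 + exp(2*t)/10 + 27*exp(-3*t)/5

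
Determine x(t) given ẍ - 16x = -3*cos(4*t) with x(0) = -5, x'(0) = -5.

x = -203*exp(4*t)/64 - 123*exp(-4*t)/64 + 3*cos(4*t)/32

Characteristic equation r² - 16 = 0 factors as (r - 4)(r + 4) = 0, so r = 4, -4.
Hence x_h = C1*exp(4*t) + C2*exp(-4*t).
Try x_p = A*cos(4*t) + B*sin(4*t). Substituting and equating the coefficients of cos(4t) and sin(4t) gives A = 3/32, B = 0, so x_p = 3*cos(4*t)/32.
General solution: x = 3*cos(4*t)/32 + C1*exp(4*t) + C2*exp(-4*t).
Apply the initial conditions: x(0) = 3/32 + C1 + C2 = -5 and x'(0) = -4*C2 + 4*C1 = -5. Solving gives C1 = -203/64, C2 = -123/64.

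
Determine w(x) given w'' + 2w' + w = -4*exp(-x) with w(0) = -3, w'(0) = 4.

Characteristic equation r² + 2r + 1 = 0 has discriminant (2)² - 4·(1) = 0, so r = -1 is a repeated root.
Hence w_h = (C1 + C2*x)*exp(-x).
Since exp(-x) solves the homogeneous equation (r = -1 is a root of multiplicity 2), multiply the trial by x^2. Try w_p = A*x^2*exp(-x). Substituting into the equation and dividing by exp(-x) gives A = -2, so w_p = -2*x^2*exp(-x).
General solution: w = C1*exp(-x) - 2*x^2*exp(-x) + C2*x*exp(-x).
Apply the initial conditions: w(0) = C1 = -3 and w'(0) = C2 - C1 = 4. Solving gives C1 = -3, C2 = 1.

w = -3*exp(-x) + x*exp(-x) - 2*x**2*exp(-x)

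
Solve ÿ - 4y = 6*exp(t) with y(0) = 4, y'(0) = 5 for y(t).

Characteristic equation r² - 4 = 0 factors as (r + 2)(r - 2) = 0, so r = -2, 2.
Hence y_h = C1*exp(-2*t) + C2*exp(2*t).
Try y_p = A*exp(t). Substituting into the equation and dividing by exp(t) gives A = -2, so y_p = -2*exp(t).
General solution: y = -2*exp(t) + C1*exp(-2*t) + C2*exp(2*t).
Apply the initial conditions: y(0) = -2 + C1 + C2 = 4 and y'(0) = -2 - 2*C1 + 2*C2 = 5. Solving gives C1 = 5/4, C2 = 19/4.

y = -2*exp(t) + 5*exp(-2*t)/4 + 19*exp(2*t)/4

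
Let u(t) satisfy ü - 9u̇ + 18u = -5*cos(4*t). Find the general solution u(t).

u = -cos(4*t)/130 + 9*sin(4*t)/65 + C1*exp(3*t) + C2*exp(6*t)

Characteristic equation r² - 9r + 18 = 0 factors as (r - 3)(r - 6) = 0, so r = 3, 6.
Hence u_h = C1*exp(3*t) + C2*exp(6*t).
Try u_p = A*cos(4*t) + B*sin(4*t). Substituting and equating the coefficients of cos(4t) and sin(4t) gives A = -1/130, B = 9/65, so u_p = -cos(4*t)/130 + 9*sin(4*t)/65.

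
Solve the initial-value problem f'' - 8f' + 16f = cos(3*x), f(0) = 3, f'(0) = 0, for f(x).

f = -24*sin(3*x)/625 + 7*cos(3*x)/625 + 1868*exp(4*x)/625 - 296*x*exp(4*x)/25

Characteristic equation r² - 8r + 16 = 0 has discriminant (-8)² - 4·(16) = 0, so r = 4 is a repeated root.
Hence f_h = (C1 + C2*x)*exp(4*x).
Try f_p = A*cos(3*x) + B*sin(3*x). Substituting and equating the coefficients of cos(3x) and sin(3x) gives A = 7/625, B = -24/625, so f_p = -24*sin(3*x)/625 + 7*cos(3*x)/625.
General solution: f = -24*sin(3*x)/625 + 7*cos(3*x)/625 + C1*exp(4*x) + C2*x*exp(4*x).
Apply the initial conditions: f(0) = 7/625 + C1 = 3 and f'(0) = -72/625 + C2 + 4*C1 = 0. Solving gives C1 = 1868/625, C2 = -296/25.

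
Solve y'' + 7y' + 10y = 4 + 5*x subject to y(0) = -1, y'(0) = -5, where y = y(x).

y = 1/20 + x/2 - 43*exp(-2*x)/12 + 38*exp(-5*x)/15

Characteristic equation r² + 7r + 10 = 0 factors as (r + 5)(r + 2) = 0, so r = -5, -2.
Hence y_h = C1*exp(-5*x) + C2*exp(-2*x).
For the particular solution try y_p = A0 + A1*x. Substituting and matching coefficients of each power of x gives A0 = 1/20, A1 = 1/2, so y_p = 1/20 + x/2.
General solution: y = 1/20 + x/2 + C1*exp(-5*x) + C2*exp(-2*x).
Apply the initial conditions: y(0) = 1/20 + C1 + C2 = -1 and y'(0) = 1/2 - 5*C1 - 2*C2 = -5. Solving gives C1 = 38/15, C2 = -43/12.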